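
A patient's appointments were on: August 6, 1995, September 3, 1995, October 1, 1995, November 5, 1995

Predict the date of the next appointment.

All dates are Sundays, 28, 28, 35 days apart.
Specifically, the 1st Sunday of each month.
December 1995 — 1st Sunday is December 3, 1995.

December 3, 1995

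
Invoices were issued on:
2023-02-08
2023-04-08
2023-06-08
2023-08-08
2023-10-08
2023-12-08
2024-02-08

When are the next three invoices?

2024-04-08, 2024-06-08, 2024-08-08

The day-of-month is always 8 (59, 61, 61, 61, 61, 62 days between events).
So this recurs on the 8th of every 2 months.
Next: April 2024 → 2024-04-08.
June 2024: 2024-06-08.
Next: August 2024 → 2024-08-08.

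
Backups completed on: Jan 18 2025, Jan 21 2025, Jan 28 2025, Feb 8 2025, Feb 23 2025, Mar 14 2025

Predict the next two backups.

Apr 6 2025, May 3 2025

Intervals are 3, 7, 11, 15, 19 days — an arithmetic progression with common difference 4.
Next gap: 23 days. Mar 14 2025 + 23 days = Apr 6 2025.
Next gap: 27 days. Apr 6 2025 + 27 days = May 3 2025.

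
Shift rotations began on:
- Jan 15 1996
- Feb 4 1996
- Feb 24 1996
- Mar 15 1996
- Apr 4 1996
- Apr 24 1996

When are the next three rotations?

May 14 1996, Jun 3 1996, Jun 23 1996

Every event comes 20 days after the last (20, 20, 20, 20, 20).
Apr 24 1996 + 20 days = May 14 1996.
May 14 1996 + 20 days = Jun 3 1996.
Jun 3 1996 + 20 days = Jun 23 1996.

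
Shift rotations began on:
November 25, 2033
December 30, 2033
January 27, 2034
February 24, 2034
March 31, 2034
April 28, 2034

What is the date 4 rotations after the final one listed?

August 25, 2034

All Fridays; the gaps (35, 28, 28, 35, 28) vary with month length.
This is the last Friday of each month.
May 2034 ends with Friday May 26, 2034.
June 2034 ends with Friday June 30, 2034.
July 2034 ends with Friday July 28, 2034.
Last Friday of August 2034: August 25, 2034.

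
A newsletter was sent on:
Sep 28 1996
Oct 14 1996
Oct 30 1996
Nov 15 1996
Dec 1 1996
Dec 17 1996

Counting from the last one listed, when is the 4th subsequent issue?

Every event comes 16 days after the last (16, 16, 16, 16, 16).
Dec 17 1996 + 16 days = Jan 2 1997.
Jan 2 1997 + 16 days = Jan 18 1997.
Jan 18 1997 + 16 days = Feb 3 1997.
Feb 3 1997 + 16 days = Feb 19 1997.

Feb 19 1997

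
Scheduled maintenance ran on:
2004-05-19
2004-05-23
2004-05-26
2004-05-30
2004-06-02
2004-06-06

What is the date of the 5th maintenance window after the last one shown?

Gaps: 4, 3, 4, 3, 4 days — not constant, but cyclic with period 2.
The events fall on every Wednesday and Sunday.
Next Wednesday: 2004-06-09.
The following Sunday is 2004-06-13.
The following Wednesday is 2004-06-16.
The following Sunday is 2004-06-20.
Next Wednesday: 2004-06-23.

2004-06-23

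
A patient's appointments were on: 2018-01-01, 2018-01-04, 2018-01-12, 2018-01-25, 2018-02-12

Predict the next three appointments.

Gaps: 3, 8, 13, 18 days — each gap is 5 larger than the previous one.
Next gap: 23 days. 2018-02-12 + 23 days = 2018-03-07.
Next gap: 28 days. 2018-03-07 + 28 days = 2018-04-04.
Next gap: 33 days. 2018-04-04 + 33 days = 2018-05-07.

2018-03-07, 2018-04-04, 2018-05-07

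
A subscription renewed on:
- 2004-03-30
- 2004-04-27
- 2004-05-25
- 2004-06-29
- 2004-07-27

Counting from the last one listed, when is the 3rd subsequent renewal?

Every date is a Tuesday; gaps 28, 28, 35, 28 days.
Each is the last Tuesday of its month (at least one falls on the 29th or later, ruling out '4th Tuesday').
August 2004 ends with Tuesday 2004-08-31.
Last Tuesday of September 2004: 2004-09-28.
October 2004 ends with Tuesday 2004-10-26.

2004-10-26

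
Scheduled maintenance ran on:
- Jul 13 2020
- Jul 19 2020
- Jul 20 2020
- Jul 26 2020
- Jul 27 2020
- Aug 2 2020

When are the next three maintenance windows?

The gap pattern 6, 1, 6, 1, 6 repeats every 2 events.
These are the Mondays and Sundays of each week.
The following Monday is Aug 3 2020.
The following Sunday is Aug 9 2020.
The following Monday is Aug 10 2020.

Aug 3 2020, Aug 9 2020, Aug 10 2020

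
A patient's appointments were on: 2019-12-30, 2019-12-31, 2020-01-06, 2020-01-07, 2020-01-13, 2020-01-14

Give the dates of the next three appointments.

2020-01-20, 2020-01-21, 2020-01-27

Gaps: 1, 6, 1, 6, 1 days — not constant, but cyclic with period 2.
The events fall on every Monday and Tuesday.
Next Monday: 2020-01-20.
Next Tuesday: 2020-01-21.
Next Monday: 2020-01-27.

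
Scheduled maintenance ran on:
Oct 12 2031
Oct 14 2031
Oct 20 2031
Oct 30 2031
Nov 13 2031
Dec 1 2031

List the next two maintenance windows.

Intervals are 2, 6, 10, 14, 18 days — an arithmetic progression with common difference 4.
Next gap: 22 days. Dec 1 2031 + 22 days = Dec 23 2031.
Next gap: 26 days. Dec 23 2031 + 26 days = Jan 18 2032.

Dec 23 2031, Jan 18 2032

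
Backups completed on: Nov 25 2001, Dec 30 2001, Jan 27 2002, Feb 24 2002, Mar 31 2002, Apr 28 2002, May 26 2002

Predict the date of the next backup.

Jun 30 2002

Every date is a Sunday; gaps 35, 28, 28, 35, 28, 28 days.
Each is the last Sunday of its month (at least one falls on the 29th or later, ruling out '4th Sunday').
Last Sunday of June 2002: Jun 30 2002.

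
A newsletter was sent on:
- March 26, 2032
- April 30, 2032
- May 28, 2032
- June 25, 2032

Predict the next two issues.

All Fridays; the gaps (35, 28, 28) vary with month length.
This is the last Friday of each month.
July 2032 ends with Friday July 30, 2032.
Last Friday of August 2032: August 27, 2032.

July 30, 2032; August 27, 2032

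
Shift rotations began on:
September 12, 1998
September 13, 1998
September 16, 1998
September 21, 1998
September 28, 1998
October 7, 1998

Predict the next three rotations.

October 18, 1998; October 31, 1998; November 15, 1998

The spacing grows by 2 each time: 1, 3, 5, 7, 9 days.
Next gap: 11 days. October 7, 1998 + 11 days = October 18, 1998.
Next gap: 13 days. October 18, 1998 + 13 days = October 31, 1998.
Next gap: 15 days. October 31, 1998 + 15 days = November 15, 1998.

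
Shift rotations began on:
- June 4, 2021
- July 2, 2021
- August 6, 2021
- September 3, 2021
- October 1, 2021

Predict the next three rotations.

All dates are Fridays, 28, 35, 28, 28 days apart.
Specifically, the 1st Friday of each month.
November 2021 — 1st Friday is November 5, 2021.
December 2021 — 1st Friday is December 3, 2021.
January 2022 — 1st Friday is January 7, 2022.

November 5, 2021; December 3, 2021; January 7, 2022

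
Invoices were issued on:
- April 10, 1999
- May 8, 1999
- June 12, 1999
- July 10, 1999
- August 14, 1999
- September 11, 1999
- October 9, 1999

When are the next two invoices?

November 13, 1999; December 11, 1999

All dates are Saturdays, 28, 35, 28, 35, 28, 28 days apart.
Specifically, the 2nd Saturday of each month.
November 1999 — 2nd Saturday is November 13, 1999.
December 1999 — 2nd Saturday is December 11, 1999.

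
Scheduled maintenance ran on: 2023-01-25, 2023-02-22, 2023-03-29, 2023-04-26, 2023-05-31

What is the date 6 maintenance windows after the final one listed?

All Wednesdays; the gaps (28, 35, 28, 35) vary with month length.
This is the last Wednesday of each month.
Last Wednesday of June 2023: 2023-06-28.
July 2023 ends with Wednesday 2023-07-26.
August 2023 ends with Wednesday 2023-08-30.
September 2023 ends with Wednesday 2023-09-27.
October 2023 ends with Wednesday 2023-10-25.
Last Wednesday of November 2023: 2023-11-29.

2023-11-29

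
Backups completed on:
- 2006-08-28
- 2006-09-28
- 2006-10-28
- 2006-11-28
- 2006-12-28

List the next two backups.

2007-01-28, 2007-02-28

Gaps: 31, 30, 31, 30 days — not constant. Every event is on the 28th of the month.
Pattern: the 28th of each month.
January 2007: 2007-01-28.
Next: February 2007 → 2007-02-28.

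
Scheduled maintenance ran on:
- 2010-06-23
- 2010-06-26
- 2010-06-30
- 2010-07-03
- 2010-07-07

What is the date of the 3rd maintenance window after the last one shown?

The gap pattern 3, 4, 3, 4 repeats every 2 events.
These are the Wednesdays and Saturdays of each week.
The following Saturday is 2010-07-10.
Next Wednesday: 2010-07-14.
Next Saturday: 2010-07-17.

2010-07-17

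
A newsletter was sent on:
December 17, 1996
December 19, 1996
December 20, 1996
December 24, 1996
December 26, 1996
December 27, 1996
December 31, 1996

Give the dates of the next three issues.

The gap pattern 2, 1, 4, 2, 1, 4 repeats every 3 events.
These are the Tuesdays, Thursdays and Fridays of each week.
The following Thursday is January 2, 1997.
Next Friday: January 3, 1997.
The following Tuesday is January 7, 1997.

January 2, 1997; January 3, 1997; January 7, 1997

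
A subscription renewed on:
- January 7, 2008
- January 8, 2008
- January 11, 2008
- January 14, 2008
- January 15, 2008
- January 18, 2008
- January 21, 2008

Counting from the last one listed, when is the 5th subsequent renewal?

February 1, 2008

Gaps: 1, 3, 3, 1, 3, 3 days — not constant, but cyclic with period 3.
The events fall on every Monday, Tuesday and Friday.
The following Tuesday is January 22, 2008.
The following Friday is January 25, 2008.
Next Monday: January 28, 2008.
Next Tuesday: January 29, 2008.
The following Friday is February 1, 2008.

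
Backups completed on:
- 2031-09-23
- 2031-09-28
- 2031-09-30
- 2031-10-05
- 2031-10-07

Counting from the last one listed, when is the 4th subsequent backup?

Every event lands on a Tuesday or Sunday (gaps cycle 5, 2, 5, 2).
So the schedule is: every Tuesday and Sunday.
The following Sunday is 2031-10-12.
The following Tuesday is 2031-10-14.
The following Sunday is 2031-10-19.
The following Tuesday is 2031-10-21.

2031-10-21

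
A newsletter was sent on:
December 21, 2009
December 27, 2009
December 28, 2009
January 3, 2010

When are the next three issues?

The gap pattern 6, 1, 6 repeats every 2 events.
These are the Mondays and Sundays of each week.
Next Monday: January 4, 2010.
The following Sunday is January 10, 2010.
The following Monday is January 11, 2010.

January 4, 2010; January 10, 2010; January 11, 2010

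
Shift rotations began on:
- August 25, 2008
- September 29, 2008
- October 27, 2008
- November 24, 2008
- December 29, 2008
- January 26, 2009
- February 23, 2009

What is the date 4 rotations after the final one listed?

June 29, 2009

Every date is a Monday; gaps 35, 28, 28, 35, 28, 28 days.
Each is the last Monday of its month (at least one falls on the 29th or later, ruling out '4th Monday').
March 2009 ends with Monday March 30, 2009.
April 2009 ends with Monday April 27, 2009.
Last Monday of May 2009: May 25, 2009.
June 2009 ends with Monday June 29, 2009.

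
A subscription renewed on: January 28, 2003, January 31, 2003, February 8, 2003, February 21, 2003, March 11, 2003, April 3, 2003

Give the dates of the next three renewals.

May 1, 2003; June 3, 2003; July 11, 2003

Intervals are 3, 8, 13, 18, 23 days — an arithmetic progression with common difference 5.
Next gap: 28 days. April 3, 2003 + 28 days = May 1, 2003.
Next gap: 33 days. May 1, 2003 + 33 days = June 3, 2003.
Next gap: 38 days. June 3, 2003 + 38 days = July 11, 2003.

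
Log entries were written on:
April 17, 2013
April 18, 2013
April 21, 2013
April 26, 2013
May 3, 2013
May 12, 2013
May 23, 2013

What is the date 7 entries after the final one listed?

October 3, 2013

Intervals are 1, 3, 5, 7, 9, 11 days — an arithmetic progression with common difference 2.
Next gap: 13 days. May 23, 2013 + 13 days = June 5, 2013.
Next gap: 15 days. June 5, 2013 + 15 days = June 20, 2013.
Next gap: 17 days. June 20, 2013 + 17 days = July 7, 2013.
Next gap: 19 days. July 7, 2013 + 19 days = July 26, 2013.
Next gap: 21 days. July 26, 2013 + 21 days = August 16, 2013.
Next gap: 23 days. August 16, 2013 + 23 days = September 8, 2013.
Next gap: 25 days. September 8, 2013 + 25 days = October 3, 2013.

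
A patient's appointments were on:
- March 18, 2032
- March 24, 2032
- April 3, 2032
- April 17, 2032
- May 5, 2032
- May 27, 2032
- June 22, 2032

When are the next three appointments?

The spacing grows by 4 each time: 6, 10, 14, 18, 22, 26 days.
Next gap: 30 days. June 22, 2032 + 30 days = July 22, 2032.
Next gap: 34 days. July 22, 2032 + 34 days = August 25, 2032.
Next gap: 38 days. August 25, 2032 + 38 days = October 2, 2032.

July 22, 2032; August 25, 2032; October 2, 2032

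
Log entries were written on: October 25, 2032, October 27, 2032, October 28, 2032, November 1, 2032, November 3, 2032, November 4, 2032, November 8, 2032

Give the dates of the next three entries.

November 10, 2032; November 11, 2032; November 15, 2032

The gap pattern 2, 1, 4, 2, 1, 4 repeats every 3 events.
These are the Mondays, Wednesdays and Thursdays of each week.
Next Wednesday: November 10, 2032.
Next Thursday: November 11, 2032.
Next Monday: November 15, 2032.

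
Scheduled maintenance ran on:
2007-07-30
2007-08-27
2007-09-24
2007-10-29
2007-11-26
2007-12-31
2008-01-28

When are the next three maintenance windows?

2008-02-25, 2008-03-31, 2008-04-28

All Mondays; the gaps (28, 28, 35, 28, 35, 28) vary with month length.
This is the last Monday of each month.
February 2008 ends with Monday 2008-02-25.
March 2008 ends with Monday 2008-03-31.
Last Monday of April 2008: 2008-04-28.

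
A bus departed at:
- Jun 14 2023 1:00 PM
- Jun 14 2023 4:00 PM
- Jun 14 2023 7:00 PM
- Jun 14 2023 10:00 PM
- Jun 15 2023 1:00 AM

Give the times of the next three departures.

Spacing: 3, 3, 3, 3 h — constant 3 h.
Jun 15 2023 1:00 AM + 3 h = Jun 15 2023 4:00 AM.
Jun 15 2023 4:00 AM + 3 h = Jun 15 2023 7:00 AM.
Jun 15 2023 7:00 AM + 3 h = Jun 15 2023 10:00 AM.

Jun 15 2023 4:00 AM, Jun 15 2023 7:00 AM, Jun 15 2023 10:00 AM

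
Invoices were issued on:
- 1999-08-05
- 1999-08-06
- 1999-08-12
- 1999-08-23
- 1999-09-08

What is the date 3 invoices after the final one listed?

1999-11-25

The spacing grows by 5 each time: 1, 6, 11, 16 days.
Next gap: 21 days. 1999-09-08 + 21 days = 1999-09-29.
Next gap: 26 days. 1999-09-29 + 26 days = 1999-10-25.
Next gap: 31 days. 1999-10-25 + 31 days = 1999-11-25.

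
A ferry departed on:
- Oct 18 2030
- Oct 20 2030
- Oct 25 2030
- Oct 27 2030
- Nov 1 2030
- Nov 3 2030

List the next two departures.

Nov 8 2030, Nov 10 2030

Every event lands on a Friday or Sunday (gaps cycle 2, 5, 2, 5, 2).
So the schedule is: every Friday and Sunday.
Next Friday: Nov 8 2030.
The following Sunday is Nov 10 2030.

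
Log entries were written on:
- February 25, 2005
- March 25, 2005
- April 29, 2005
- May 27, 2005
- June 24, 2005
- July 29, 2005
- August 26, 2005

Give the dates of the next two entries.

Every date is a Friday; gaps 28, 35, 28, 28, 35, 28 days.
Each is the last Friday of its month (at least one falls on the 29th or later, ruling out '4th Friday').
September 2005 ends with Friday September 30, 2005.
October 2005 ends with Friday October 28, 2005.

September 30, 2005; October 28, 2005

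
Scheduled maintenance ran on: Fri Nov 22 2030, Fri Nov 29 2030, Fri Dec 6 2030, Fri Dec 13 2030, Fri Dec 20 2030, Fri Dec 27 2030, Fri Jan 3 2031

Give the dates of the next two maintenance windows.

Fri Jan 10 2031, Fri Jan 17 2031

The spacing is 7, 7, 7, 7, 7, 7 days — always 7 days.
Fri Jan 3 2031 + 7 days = Fri Jan 10 2031.
Fri Jan 10 2031 + 7 days = Fri Jan 17 2031.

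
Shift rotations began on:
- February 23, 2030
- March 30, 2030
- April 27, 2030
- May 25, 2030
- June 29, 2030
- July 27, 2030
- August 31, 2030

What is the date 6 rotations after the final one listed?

These are Saturdays with 35, 28, 28, 35, 28, 35-day gaps.
Each is the final Saturday of its month — March 30, 2030 is past the 28th, so '4th Saturday' doesn't fit.
Last Saturday of September 2030: September 28, 2030.
October 2030 ends with Saturday October 26, 2030.
November 2030 ends with Saturday November 30, 2030.
Last Saturday of December 2030: December 28, 2030.
Last Saturday of January 2031: January 25, 2031.
Last Saturday of February 2031: February 22, 2031.

February 22, 2031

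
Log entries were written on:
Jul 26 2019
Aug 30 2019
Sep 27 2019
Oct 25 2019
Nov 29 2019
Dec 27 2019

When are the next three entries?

Jan 31 2020, Feb 28 2020, Mar 27 2020

All Fridays; the gaps (35, 28, 28, 35, 28) vary with month length.
This is the last Friday of each month.
Last Friday of January 2020: Jan 31 2020.
February 2020 ends with Friday Feb 28 2020.
Last Friday of March 2020: Mar 27 2020.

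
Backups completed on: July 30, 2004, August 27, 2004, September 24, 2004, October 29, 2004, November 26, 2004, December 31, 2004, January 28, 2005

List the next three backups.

February 25, 2005; March 25, 2005; April 29, 2005

All Fridays; the gaps (28, 28, 35, 28, 35, 28) vary with month length.
This is the last Friday of each month.
February 2005 ends with Friday February 25, 2005.
Last Friday of March 2005: March 25, 2005.
Last Friday of April 2005: April 29, 2005.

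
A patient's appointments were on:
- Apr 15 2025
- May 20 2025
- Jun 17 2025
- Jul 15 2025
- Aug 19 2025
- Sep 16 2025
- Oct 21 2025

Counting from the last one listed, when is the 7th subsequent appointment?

Gaps: 35, 28, 28, 35, 28, 35 days — a mix of 28 and 35. Every date is a Tuesday.
Each is the 3rd Tuesday of its month.
November 2025 — 3rd Tuesday is Nov 18 2025.
December 2025 — 3rd Tuesday is Dec 16 2025.
January 2026 — 3rd Tuesday is Jan 20 2026.
February 2026 — 3rd Tuesday is Feb 17 2026.
3rd Tuesday of March 2026: Mar 17 2026.
3rd Tuesday of April 2026: Apr 21 2026.
May 2026 — 3rd Tuesday is May 19 2026.

May 19 2026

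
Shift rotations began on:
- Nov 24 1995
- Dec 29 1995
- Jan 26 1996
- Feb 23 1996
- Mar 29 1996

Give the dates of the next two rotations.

Apr 26 1996, May 31 1996

These are Fridays with 35, 28, 28, 35-day gaps.
Each is the final Friday of its month — Dec 29 1995 is past the 28th, so '4th Friday' doesn't fit.
Last Friday of April 1996: Apr 26 1996.
May 1996 ends with Friday May 31 1996.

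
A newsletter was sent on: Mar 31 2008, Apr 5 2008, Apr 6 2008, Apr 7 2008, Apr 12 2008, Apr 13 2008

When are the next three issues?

Apr 14 2008, Apr 19 2008, Apr 20 2008

The gap pattern 5, 1, 1, 5, 1 repeats every 3 events.
These are the Mondays, Saturdays and Sundays of each week.
Next Monday: Apr 14 2008.
Next Saturday: Apr 19 2008.
Next Sunday: Apr 20 2008.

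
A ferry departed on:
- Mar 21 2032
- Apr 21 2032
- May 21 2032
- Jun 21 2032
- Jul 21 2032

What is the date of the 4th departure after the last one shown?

Each date is the 21st; the gaps (31, 30, 31, 30) track the month lengths.
The rule is the 21st of each month.
August 2032: Aug 21 2032.
September 2032: Sep 21 2032.
Next: October 2032 → Oct 21 2032.
Next: November 2032 → Nov 21 2032.

Nov 21 2032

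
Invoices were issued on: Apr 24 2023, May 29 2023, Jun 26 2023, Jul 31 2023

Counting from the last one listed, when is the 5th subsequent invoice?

Dec 25 2023

All Mondays; the gaps (35, 28, 35) vary with month length.
This is the last Monday of each month.
Last Monday of August 2023: Aug 28 2023.
September 2023 ends with Monday Sep 25 2023.
Last Monday of October 2023: Oct 30 2023.
November 2023 ends with Monday Nov 27 2023.
December 2023 ends with Monday Dec 25 2023.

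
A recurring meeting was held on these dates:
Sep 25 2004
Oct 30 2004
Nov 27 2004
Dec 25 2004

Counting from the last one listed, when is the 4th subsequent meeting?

Apr 30 2005

These are Saturdays with 35, 28, 28-day gaps.
Each is the final Saturday of its month — Oct 30 2004 is past the 28th, so '4th Saturday' doesn't fit.
Last Saturday of January 2005: Jan 29 2005.
Last Saturday of February 2005: Feb 26 2005.
Last Saturday of March 2005: Mar 26 2005.
Last Saturday of April 2005: Apr 30 2005.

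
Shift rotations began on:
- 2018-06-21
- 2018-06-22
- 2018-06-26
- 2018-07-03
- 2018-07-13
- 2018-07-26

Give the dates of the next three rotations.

2018-08-11, 2018-08-30, 2018-09-21

Gaps: 1, 4, 7, 10, 13 days — each gap is 3 larger than the previous one.
Next gap: 16 days. 2018-07-26 + 16 days = 2018-08-11.
Next gap: 19 days. 2018-08-11 + 19 days = 2018-08-30.
Next gap: 22 days. 2018-08-30 + 22 days = 2018-09-21.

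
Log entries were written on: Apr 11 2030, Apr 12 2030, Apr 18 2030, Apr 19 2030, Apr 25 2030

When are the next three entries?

Gaps: 1, 6, 1, 6 days — not constant, but cyclic with period 2.
The events fall on every Thursday and Friday.
The following Friday is Apr 26 2030.
Next Thursday: May 2 2030.
Next Friday: May 3 2030.

Apr 26 2030, May 2 2030, May 3 2030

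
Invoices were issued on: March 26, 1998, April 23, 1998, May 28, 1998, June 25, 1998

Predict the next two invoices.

July 23, 1998; August 27, 1998

Gaps: 28, 35, 28 days — a mix of 28 and 35. Every date is a Thursday.
Each is the 4th Thursday of its month.
4th Thursday of July 1998: July 23, 1998.
4th Thursday of August 1998: August 27, 1998.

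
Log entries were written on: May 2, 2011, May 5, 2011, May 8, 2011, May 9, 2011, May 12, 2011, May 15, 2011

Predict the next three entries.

May 16, 2011; May 19, 2011; May 22, 2011

Every event lands on a Monday or Thursday or Sunday (gaps cycle 3, 3, 1, 3, 3).
So the schedule is: every Monday, Thursday and Sunday.
Next Monday: May 16, 2011.
Next Thursday: May 19, 2011.
The following Sunday is May 22, 2011.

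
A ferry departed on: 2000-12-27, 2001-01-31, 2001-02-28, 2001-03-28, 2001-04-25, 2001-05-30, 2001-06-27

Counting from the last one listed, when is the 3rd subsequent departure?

2001-09-26

These are Wednesdays with 35, 28, 28, 28, 35, 28-day gaps.
Each is the final Wednesday of its month — 2001-01-31 is past the 28th, so '4th Wednesday' doesn't fit.
Last Wednesday of July 2001: 2001-07-25.
August 2001 ends with Wednesday 2001-08-29.
September 2001 ends with Wednesday 2001-09-26.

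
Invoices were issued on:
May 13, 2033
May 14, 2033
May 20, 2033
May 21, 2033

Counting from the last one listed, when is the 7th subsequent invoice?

The gap pattern 1, 6, 1 repeats every 2 events.
These are the Fridays and Saturdays of each week.
The following Friday is May 27, 2033.
Next Saturday: May 28, 2033.
Next Friday: June 3, 2033.
Next Saturday: June 4, 2033.
Next Friday: June 10, 2033.
The following Saturday is June 11, 2033.
The following Friday is June 17, 2033.

June 17, 2033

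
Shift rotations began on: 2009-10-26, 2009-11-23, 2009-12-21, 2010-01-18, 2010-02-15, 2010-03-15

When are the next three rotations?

Gaps between consecutive events: 28, 28, 28, 28, 28 days — a constant 28-day interval.
2010-03-15 + 28 days = 2010-04-12.
2010-04-12 + 28 days = 2010-05-10.
2010-05-10 + 28 days = 2010-06-07.

2010-04-12, 2010-05-10, 2010-06-07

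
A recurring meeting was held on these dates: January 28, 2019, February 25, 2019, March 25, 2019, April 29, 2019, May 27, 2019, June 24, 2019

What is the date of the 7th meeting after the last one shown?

January 27, 2020

All Mondays; the gaps (28, 28, 35, 28, 28) vary with month length.
This is the last Monday of each month.
Last Monday of July 2019: July 29, 2019.
August 2019 ends with Monday August 26, 2019.
Last Monday of September 2019: September 30, 2019.
October 2019 ends with Monday October 28, 2019.
Last Monday of November 2019: November 25, 2019.
Last Monday of December 2019: December 30, 2019.
Last Monday of January 2020: January 27, 2020.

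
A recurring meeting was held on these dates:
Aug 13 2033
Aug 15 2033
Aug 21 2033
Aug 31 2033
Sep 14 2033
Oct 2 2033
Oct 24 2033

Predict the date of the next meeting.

Nov 19 2033

The spacing grows by 4 each time: 2, 6, 10, 14, 18, 22 days.
Next gap: 26 days. Oct 24 2033 + 26 days = Nov 19 2033.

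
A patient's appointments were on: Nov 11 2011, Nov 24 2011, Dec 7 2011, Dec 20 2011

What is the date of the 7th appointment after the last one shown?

Mar 20 2012

Every event comes 13 days after the last (13, 13, 13).
Dec 20 2011 + 13 days = Jan 2 2012.
Jan 2 2012 + 13 days = Jan 15 2012.
Jan 15 2012 + 13 days = Jan 28 2012.
Jan 28 2012 + 13 days = Feb 10 2012.
Feb 10 2012 + 13 days = Feb 23 2012.
Feb 23 2012 + 13 days = Mar 7 2012.
Mar 7 2012 + 13 days = Mar 20 2012.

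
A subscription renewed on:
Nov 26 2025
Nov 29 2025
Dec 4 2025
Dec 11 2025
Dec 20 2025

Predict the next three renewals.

Dec 31 2025, Jan 13 2026, Jan 28 2026

Intervals are 3, 5, 7, 9 days — an arithmetic progression with common difference 2.
Next gap: 11 days. Dec 20 2025 + 11 days = Dec 31 2025.
Next gap: 13 days. Dec 31 2025 + 13 days = Jan 13 2026.
Next gap: 15 days. Jan 13 2026 + 15 days = Jan 28 2026.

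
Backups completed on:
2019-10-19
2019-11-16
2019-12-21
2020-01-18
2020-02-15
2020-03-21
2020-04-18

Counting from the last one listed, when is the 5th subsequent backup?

2020-09-19

All dates are Saturdays, 28, 35, 28, 28, 35, 28 days apart.
Specifically, the 3rd Saturday of each month.
3rd Saturday of May 2020: 2020-05-16.
June 2020 — 3rd Saturday is 2020-06-20.
3rd Saturday of July 2020: 2020-07-18.
August 2020 — 3rd Saturday is 2020-08-15.
3rd Saturday of September 2020: 2020-09-19.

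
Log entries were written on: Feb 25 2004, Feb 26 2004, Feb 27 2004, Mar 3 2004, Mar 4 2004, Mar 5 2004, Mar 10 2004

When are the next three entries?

Every event lands on a Wednesday or Thursday or Friday (gaps cycle 1, 1, 5, 1, 1, 5).
So the schedule is: every Wednesday, Thursday and Friday.
Next Thursday: Mar 11 2004.
The following Friday is Mar 12 2004.
The following Wednesday is Mar 17 2004.

Mar 11 2004, Mar 12 2004, Mar 17 2004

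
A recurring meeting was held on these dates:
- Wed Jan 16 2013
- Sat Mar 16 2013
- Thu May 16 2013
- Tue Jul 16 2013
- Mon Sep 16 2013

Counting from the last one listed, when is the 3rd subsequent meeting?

Gaps: 59, 61, 61, 62 days — not constant. Every event is on the 16th of the month.
Pattern: the 16th of every 2 months.
Next: November 2013 → Sat Nov 16 2013.
Next: January 2014 → Thu Jan 16 2014.
March 2014: Sun Mar 16 2014.

Sun Mar 16 2014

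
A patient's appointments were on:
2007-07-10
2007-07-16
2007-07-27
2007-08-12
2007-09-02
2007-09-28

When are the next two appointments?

2007-10-29, 2007-12-04

The spacing grows by 5 each time: 6, 11, 16, 21, 26 days.
Next gap: 31 days. 2007-09-28 + 31 days = 2007-10-29.
Next gap: 36 days. 2007-10-29 + 36 days = 2007-12-04.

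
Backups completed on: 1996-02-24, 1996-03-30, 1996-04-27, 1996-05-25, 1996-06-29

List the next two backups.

1996-07-27, 1996-08-31

All Saturdays; the gaps (35, 28, 28, 35) vary with month length.
This is the last Saturday of each month.
Last Saturday of July 1996: 1996-07-27.
August 1996 ends with Saturday 1996-08-31.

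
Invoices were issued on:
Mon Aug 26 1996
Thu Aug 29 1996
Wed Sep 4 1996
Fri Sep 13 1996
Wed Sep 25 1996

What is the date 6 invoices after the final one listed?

Intervals are 3, 6, 9, 12 days — an arithmetic progression with common difference 3.
Next gap: 15 days. Wed Sep 25 1996 + 15 days = Thu Oct 10 1996.
Next gap: 18 days. Thu Oct 10 1996 + 18 days = Mon Oct 28 1996.
Next gap: 21 days. Mon Oct 28 1996 + 21 days = Mon Nov 18 1996.
Next gap: 24 days. Mon Nov 18 1996 + 24 days = Thu Dec 12 1996.
Next gap: 27 days. Thu Dec 12 1996 + 27 days = Wed Jan 8 1997.
Next gap: 30 days. Wed Jan 8 1997 + 30 days = Fri Feb 7 1997.

Fri Feb 7 1997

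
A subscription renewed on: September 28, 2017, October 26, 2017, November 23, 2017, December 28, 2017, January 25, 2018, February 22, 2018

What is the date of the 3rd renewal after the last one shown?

These are Thursdays at 28- or 35-day spacing (28, 28, 35, 28, 28).
The pattern: 4th Thursday of the month.
March 2018 — 4th Thursday is March 22, 2018.
4th Thursday of April 2018: April 26, 2018.
4th Thursday of May 2018: May 24, 2018.

May 24, 2018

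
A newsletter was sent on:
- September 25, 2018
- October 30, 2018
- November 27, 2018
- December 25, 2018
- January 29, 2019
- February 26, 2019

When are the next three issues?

Every date is a Tuesday; gaps 35, 28, 28, 35, 28 days.
Each is the last Tuesday of its month (at least one falls on the 29th or later, ruling out '4th Tuesday').
March 2019 ends with Tuesday March 26, 2019.
April 2019 ends with Tuesday April 30, 2019.
May 2019 ends with Tuesday May 28, 2019.

March 26, 2019; April 30, 2019; May 28, 2019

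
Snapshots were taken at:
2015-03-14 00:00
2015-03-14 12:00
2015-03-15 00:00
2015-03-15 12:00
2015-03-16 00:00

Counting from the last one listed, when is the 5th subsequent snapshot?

Spacing: 12, 12, 12, 12 h — constant 12 h.
2015-03-16 00:00 + 12 h = 2015-03-16 12:00.
2015-03-16 12:00 + 12 h = 2015-03-17 00:00.
2015-03-17 00:00 + 12 h = 2015-03-17 12:00.
2015-03-17 12:00 + 12 h = 2015-03-18 00:00.
2015-03-18 00:00 + 12 h = 2015-03-18 12:00.

2015-03-18 12:00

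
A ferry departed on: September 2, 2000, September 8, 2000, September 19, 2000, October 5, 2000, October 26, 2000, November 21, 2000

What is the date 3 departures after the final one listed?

March 9, 2001

Intervals are 6, 11, 16, 21, 26 days — an arithmetic progression with common difference 5.
Next gap: 31 days. November 21, 2000 + 31 days = December 22, 2000.
Next gap: 36 days. December 22, 2000 + 36 days = January 27, 2001.
Next gap: 41 days. January 27, 2001 + 41 days = March 9, 2001.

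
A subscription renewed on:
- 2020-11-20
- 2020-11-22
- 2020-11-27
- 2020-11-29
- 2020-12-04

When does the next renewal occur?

Gaps: 2, 5, 2, 5 days — not constant, but cyclic with period 2.
The events fall on every Friday and Sunday.
The following Sunday is 2020-12-06.

2020-12-06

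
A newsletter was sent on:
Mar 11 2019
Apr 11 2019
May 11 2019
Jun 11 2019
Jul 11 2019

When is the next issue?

The day-of-month is always 11 (31, 30, 31, 30 days between events).
So this recurs on the 11th of each month.
August 2019: Aug 11 2019.

Aug 11 2019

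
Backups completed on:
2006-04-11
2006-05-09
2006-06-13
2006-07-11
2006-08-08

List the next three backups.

2006-09-12, 2006-10-10, 2006-11-14

These are Tuesdays at 28- or 35-day spacing (28, 35, 28, 28).
The pattern: 2nd Tuesday of the month.
2nd Tuesday of September 2006: 2006-09-12.
October 2006 — 2nd Tuesday is 2006-10-10.
2nd Tuesday of November 2006: 2006-11-14.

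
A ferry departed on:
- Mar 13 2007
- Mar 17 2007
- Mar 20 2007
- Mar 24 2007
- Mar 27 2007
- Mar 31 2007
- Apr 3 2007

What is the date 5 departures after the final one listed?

Apr 21 2007

The gap pattern 4, 3, 4, 3, 4, 3 repeats every 2 events.
These are the Tuesdays and Saturdays of each week.
The following Saturday is Apr 7 2007.
The following Tuesday is Apr 10 2007.
The following Saturday is Apr 14 2007.
The following Tuesday is Apr 17 2007.
The following Saturday is Apr 21 2007.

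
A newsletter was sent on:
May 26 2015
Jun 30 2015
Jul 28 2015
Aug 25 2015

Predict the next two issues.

Sep 29 2015, Oct 27 2015

All Tuesdays; the gaps (35, 28, 28) vary with month length.
This is the last Tuesday of each month.
September 2015 ends with Tuesday Sep 29 2015.
Last Tuesday of October 2015: Oct 27 2015.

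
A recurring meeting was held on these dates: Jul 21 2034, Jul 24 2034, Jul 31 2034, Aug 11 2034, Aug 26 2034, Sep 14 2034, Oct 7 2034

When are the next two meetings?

Nov 3 2034, Dec 4 2034

Gaps: 3, 7, 11, 15, 19, 23 days — each gap is 4 larger than the previous one.
Next gap: 27 days. Oct 7 2034 + 27 days = Nov 3 2034.
Next gap: 31 days. Nov 3 2034 + 31 days = Dec 4 2034.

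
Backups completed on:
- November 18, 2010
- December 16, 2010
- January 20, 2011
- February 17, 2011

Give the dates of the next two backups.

March 17, 2011; April 21, 2011

Gaps: 28, 35, 28 days — a mix of 28 and 35. Every date is a Thursday.
Each is the 3rd Thursday of its month.
3rd Thursday of March 2011: March 17, 2011.
3rd Thursday of April 2011: April 21, 2011.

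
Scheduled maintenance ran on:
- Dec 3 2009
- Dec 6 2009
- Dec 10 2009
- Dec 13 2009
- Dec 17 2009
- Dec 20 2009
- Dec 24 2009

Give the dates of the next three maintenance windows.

Gaps: 3, 4, 3, 4, 3, 4 days — not constant, but cyclic with period 2.
The events fall on every Thursday and Sunday.
Next Sunday: Dec 27 2009.
Next Thursday: Dec 31 2009.
Next Sunday: Jan 3 2010.

Dec 27 2009, Dec 31 2009, Jan 3 2010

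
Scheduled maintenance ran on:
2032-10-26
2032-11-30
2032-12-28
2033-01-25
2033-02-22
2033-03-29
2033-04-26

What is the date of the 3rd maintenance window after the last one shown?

2033-07-26

These are Tuesdays with 35, 28, 28, 28, 35, 28-day gaps.
Each is the final Tuesday of its month — 2032-11-30 is past the 28th, so '4th Tuesday' doesn't fit.
May 2033 ends with Tuesday 2033-05-31.
June 2033 ends with Tuesday 2033-06-28.
Last Tuesday of July 2033: 2033-07-26.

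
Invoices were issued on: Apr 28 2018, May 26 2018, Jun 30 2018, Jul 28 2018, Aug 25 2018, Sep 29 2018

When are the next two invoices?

Oct 27 2018, Nov 24 2018

Every date is a Saturday; gaps 28, 35, 28, 28, 35 days.
Each is the last Saturday of its month (at least one falls on the 29th or later, ruling out '4th Saturday').
October 2018 ends with Saturday Oct 27 2018.
Last Saturday of November 2018: Nov 24 2018.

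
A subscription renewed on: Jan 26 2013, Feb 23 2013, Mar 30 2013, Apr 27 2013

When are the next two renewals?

May 25 2013, Jun 29 2013

Every date is a Saturday; gaps 28, 35, 28 days.
Each is the last Saturday of its month (at least one falls on the 29th or later, ruling out '4th Saturday').
May 2013 ends with Saturday May 25 2013.
June 2013 ends with Saturday Jun 29 2013.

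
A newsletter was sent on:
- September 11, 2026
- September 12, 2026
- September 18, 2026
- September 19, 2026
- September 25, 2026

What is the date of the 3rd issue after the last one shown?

October 3, 2026

Every event lands on a Friday or Saturday (gaps cycle 1, 6, 1, 6).
So the schedule is: every Friday and Saturday.
Next Saturday: September 26, 2026.
Next Friday: October 2, 2026.
Next Saturday: October 3, 2026.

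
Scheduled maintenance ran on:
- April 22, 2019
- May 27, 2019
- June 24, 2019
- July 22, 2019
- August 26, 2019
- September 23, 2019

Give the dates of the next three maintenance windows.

These are Mondays at 28- or 35-day spacing (35, 28, 28, 35, 28).
The pattern: 4th Monday of the month.
4th Monday of October 2019: October 28, 2019.
November 2019 — 4th Monday is November 25, 2019.
4th Monday of December 2019: December 23, 2019.

October 28, 2019; November 25, 2019; December 23, 2019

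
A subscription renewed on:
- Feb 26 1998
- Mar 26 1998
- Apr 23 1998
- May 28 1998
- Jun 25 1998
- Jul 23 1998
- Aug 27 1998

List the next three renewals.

Sep 24 1998, Oct 22 1998, Nov 26 1998

All dates are Thursdays, 28, 28, 35, 28, 28, 35 days apart.
Specifically, the 4th Thursday of each month.
4th Thursday of September 1998: Sep 24 1998.
October 1998 — 4th Thursday is Oct 22 1998.
4th Thursday of November 1998: Nov 26 1998.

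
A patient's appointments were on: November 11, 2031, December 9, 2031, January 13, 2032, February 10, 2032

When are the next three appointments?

All dates are Tuesdays, 28, 35, 28 days apart.
Specifically, the 2nd Tuesday of each month.
2nd Tuesday of March 2032: March 9, 2032.
April 2032 — 2nd Tuesday is April 13, 2032.
May 2032 — 2nd Tuesday is May 11, 2032.

March 9, 2032; April 13, 2032; May 11, 2032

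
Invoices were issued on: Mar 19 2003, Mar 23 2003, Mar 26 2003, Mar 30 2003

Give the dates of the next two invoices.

Apr 2 2003, Apr 6 2003

Gaps: 4, 3, 4 days — not constant, but cyclic with period 2.
The events fall on every Wednesday and Sunday.
Next Wednesday: Apr 2 2003.
The following Sunday is Apr 6 2003.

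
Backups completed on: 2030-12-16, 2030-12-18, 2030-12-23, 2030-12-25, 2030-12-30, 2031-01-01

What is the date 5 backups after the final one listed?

2031-01-20

Gaps: 2, 5, 2, 5, 2 days — not constant, but cyclic with period 2.
The events fall on every Monday and Wednesday.
The following Monday is 2031-01-06.
Next Wednesday: 2031-01-08.
The following Monday is 2031-01-13.
Next Wednesday: 2031-01-15.
Next Monday: 2031-01-20.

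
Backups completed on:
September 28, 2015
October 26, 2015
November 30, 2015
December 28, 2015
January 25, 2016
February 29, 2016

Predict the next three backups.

March 28, 2016; April 25, 2016; May 30, 2016

Every date is a Monday; gaps 28, 35, 28, 28, 35 days.
Each is the last Monday of its month (at least one falls on the 29th or later, ruling out '4th Monday').
March 2016 ends with Monday March 28, 2016.
April 2016 ends with Monday April 25, 2016.
May 2016 ends with Monday May 30, 2016.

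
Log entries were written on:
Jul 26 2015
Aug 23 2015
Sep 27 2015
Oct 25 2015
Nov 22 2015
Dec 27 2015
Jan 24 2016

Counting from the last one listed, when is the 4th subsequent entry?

May 22 2016

All dates are Sundays, 28, 35, 28, 28, 35, 28 days apart.
Specifically, the 4th Sunday of each month.
February 2016 — 4th Sunday is Feb 28 2016.
4th Sunday of March 2016: Mar 27 2016.
4th Sunday of April 2016: Apr 24 2016.
May 2016 — 4th Sunday is May 22 2016.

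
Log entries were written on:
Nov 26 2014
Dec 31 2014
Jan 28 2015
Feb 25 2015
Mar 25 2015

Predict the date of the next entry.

Apr 29 2015

All Wednesdays; the gaps (35, 28, 28, 28) vary with month length.
This is the last Wednesday of each month.
April 2015 ends with Wednesday Apr 29 2015.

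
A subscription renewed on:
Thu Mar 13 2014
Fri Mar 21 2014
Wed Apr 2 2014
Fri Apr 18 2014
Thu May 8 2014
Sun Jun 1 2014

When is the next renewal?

Sun Jun 29 2014

The spacing grows by 4 each time: 8, 12, 16, 20, 24 days.
Next gap: 28 days. Sun Jun 1 2014 + 28 days = Sun Jun 29 2014.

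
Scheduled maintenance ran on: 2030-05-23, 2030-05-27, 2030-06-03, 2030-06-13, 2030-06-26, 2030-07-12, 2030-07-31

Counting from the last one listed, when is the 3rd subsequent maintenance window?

2030-10-14

Gaps: 4, 7, 10, 13, 16, 19 days — each gap is 3 larger than the previous one.
Next gap: 22 days. 2030-07-31 + 22 days = 2030-08-22.
Next gap: 25 days. 2030-08-22 + 25 days = 2030-09-16.
Next gap: 28 days. 2030-09-16 + 28 days = 2030-10-14.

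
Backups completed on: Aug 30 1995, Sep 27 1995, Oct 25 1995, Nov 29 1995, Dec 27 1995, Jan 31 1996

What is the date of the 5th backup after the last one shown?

Jun 26 1996

Every date is a Wednesday; gaps 28, 28, 35, 28, 35 days.
Each is the last Wednesday of its month (at least one falls on the 29th or later, ruling out '4th Wednesday').
Last Wednesday of February 1996: Feb 28 1996.
Last Wednesday of March 1996: Mar 27 1996.
Last Wednesday of April 1996: Apr 24 1996.
May 1996 ends with Wednesday May 29 1996.
Last Wednesday of June 1996: Jun 26 1996.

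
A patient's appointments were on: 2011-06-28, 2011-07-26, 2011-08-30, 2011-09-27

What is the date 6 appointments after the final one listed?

2012-03-27

These are Tuesdays with 28, 35, 28-day gaps.
Each is the final Tuesday of its month — 2011-08-30 is past the 28th, so '4th Tuesday' doesn't fit.
Last Tuesday of October 2011: 2011-10-25.
Last Tuesday of November 2011: 2011-11-29.
Last Tuesday of December 2011: 2011-12-27.
Last Tuesday of January 2012: 2012-01-31.
Last Tuesday of February 2012: 2012-02-28.
Last Tuesday of March 2012: 2012-03-27.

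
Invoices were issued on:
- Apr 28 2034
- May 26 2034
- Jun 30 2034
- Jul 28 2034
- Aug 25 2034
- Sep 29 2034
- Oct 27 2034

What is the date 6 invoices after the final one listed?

All Fridays; the gaps (28, 35, 28, 28, 35, 28) vary with month length.
This is the last Friday of each month.
November 2034 ends with Friday Nov 24 2034.
December 2034 ends with Friday Dec 29 2034.
January 2035 ends with Friday Jan 26 2035.
February 2035 ends with Friday Feb 23 2035.
March 2035 ends with Friday Mar 30 2035.
April 2035 ends with Friday Apr 27 2035.

Apr 27 2035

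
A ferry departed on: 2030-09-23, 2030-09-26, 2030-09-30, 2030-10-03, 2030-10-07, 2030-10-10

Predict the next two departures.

2030-10-14, 2030-10-17

Every event lands on a Monday or Thursday (gaps cycle 3, 4, 3, 4, 3).
So the schedule is: every Monday and Thursday.
The following Monday is 2030-10-14.
The following Thursday is 2030-10-17.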